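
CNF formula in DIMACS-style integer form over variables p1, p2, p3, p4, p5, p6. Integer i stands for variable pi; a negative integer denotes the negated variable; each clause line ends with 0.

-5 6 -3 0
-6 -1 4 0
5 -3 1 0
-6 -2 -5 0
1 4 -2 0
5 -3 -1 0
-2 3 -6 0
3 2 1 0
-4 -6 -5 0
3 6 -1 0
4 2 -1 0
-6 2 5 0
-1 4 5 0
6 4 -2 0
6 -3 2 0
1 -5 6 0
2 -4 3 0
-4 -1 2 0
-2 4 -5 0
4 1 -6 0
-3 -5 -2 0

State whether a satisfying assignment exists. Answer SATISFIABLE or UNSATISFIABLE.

SATISFIABLE

Branch on p1: take p1 = False.
Try p2 = True.
  then p4 is forced to True.
Branch on p3: take p3 = False.
  then p6 is forced to False.
  then p5 is forced to False.
So p1=0, p2=1, p3=0, p4=1, p5=0, p6=0 is a satisfying assignment.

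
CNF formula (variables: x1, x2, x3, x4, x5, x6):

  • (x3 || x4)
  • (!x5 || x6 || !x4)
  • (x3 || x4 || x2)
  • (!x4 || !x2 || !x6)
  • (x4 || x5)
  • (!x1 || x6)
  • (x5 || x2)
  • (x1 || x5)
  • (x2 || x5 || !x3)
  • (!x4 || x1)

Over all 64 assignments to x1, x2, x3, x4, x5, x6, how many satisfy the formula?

8

Case analysis on x4 and x5:
  x4=1, x5=1: remaining (x1,x2,x3,x6) ∈ {(1,0,0,1); (1,0,1,1)} — 2.
  x4=1, x5=0: a clause becomes empty — 0.
  x4=0, x5=1: x2 free; 3 ways for (x1,x3,x6) × 2^1 = 6.
  x4=0, x5=0: a clause becomes empty — 0.
Total: 2 + 0 + 6 + 0 = 8.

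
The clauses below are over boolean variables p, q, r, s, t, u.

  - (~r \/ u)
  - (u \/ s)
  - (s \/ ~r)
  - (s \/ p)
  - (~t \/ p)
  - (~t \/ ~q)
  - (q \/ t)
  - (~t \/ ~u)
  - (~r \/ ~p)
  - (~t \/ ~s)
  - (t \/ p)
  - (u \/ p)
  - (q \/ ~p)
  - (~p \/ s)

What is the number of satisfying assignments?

2

Satisfying assignments:
  p=1 q=1 r=0 s=1 t=0 u=0
  p=1 q=1 r=0 s=1 t=0 u=1
That's 2 in total.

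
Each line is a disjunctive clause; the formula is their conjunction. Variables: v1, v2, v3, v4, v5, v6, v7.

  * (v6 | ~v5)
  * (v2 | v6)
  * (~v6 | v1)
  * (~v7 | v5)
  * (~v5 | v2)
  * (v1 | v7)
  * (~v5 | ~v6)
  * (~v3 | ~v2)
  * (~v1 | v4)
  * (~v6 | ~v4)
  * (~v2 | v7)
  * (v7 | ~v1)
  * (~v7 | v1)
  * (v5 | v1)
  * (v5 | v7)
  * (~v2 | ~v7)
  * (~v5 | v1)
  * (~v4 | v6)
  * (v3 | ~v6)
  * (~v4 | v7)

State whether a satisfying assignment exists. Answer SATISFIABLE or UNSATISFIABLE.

v7 = True:
  propagation gives v5=True, v6=True; an empty clause results — contradiction.
v7 = False:
  propagation gives v1=True; an empty clause results — contradiction.
Every branch closes, so no satisfying assignment exists.

UNSATISFIABLE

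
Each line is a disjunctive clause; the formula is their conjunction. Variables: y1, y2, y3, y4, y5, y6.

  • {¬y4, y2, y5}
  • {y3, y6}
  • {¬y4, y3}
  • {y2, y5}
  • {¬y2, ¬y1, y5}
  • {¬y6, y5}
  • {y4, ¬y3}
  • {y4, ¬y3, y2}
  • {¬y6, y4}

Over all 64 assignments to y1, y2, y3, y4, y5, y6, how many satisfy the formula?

9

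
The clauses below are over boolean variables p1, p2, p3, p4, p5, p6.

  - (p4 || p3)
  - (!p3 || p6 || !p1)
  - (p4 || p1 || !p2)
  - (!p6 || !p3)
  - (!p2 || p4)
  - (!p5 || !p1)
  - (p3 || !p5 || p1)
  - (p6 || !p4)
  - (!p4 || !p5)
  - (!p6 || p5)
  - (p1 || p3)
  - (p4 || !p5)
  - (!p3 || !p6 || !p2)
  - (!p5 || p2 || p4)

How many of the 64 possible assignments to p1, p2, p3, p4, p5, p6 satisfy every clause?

1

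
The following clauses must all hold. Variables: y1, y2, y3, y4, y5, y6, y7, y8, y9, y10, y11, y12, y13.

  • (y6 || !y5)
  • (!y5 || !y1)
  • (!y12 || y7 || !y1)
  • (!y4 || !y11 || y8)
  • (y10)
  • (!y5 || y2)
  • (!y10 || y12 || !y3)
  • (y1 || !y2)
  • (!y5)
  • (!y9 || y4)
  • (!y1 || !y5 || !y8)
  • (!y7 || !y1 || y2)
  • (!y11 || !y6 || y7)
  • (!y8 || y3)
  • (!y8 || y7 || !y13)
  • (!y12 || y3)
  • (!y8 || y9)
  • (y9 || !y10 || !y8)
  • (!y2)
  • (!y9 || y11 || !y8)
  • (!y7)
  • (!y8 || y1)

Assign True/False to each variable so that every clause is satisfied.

y1=False, y2=False, y3=True, y4=True, y5=False, y6=False, y7=False, y8=False, y9=True, y10=True, y11=False, y12=True, y13=True

The clause (y10) is unit: y10 must be True.
The clause (!y5) is unit: y5 must be False.
Unit propagation: (!y2) forces y2 = False.
(!y7) is a unit clause, so y7 = False.
y6 occurs only negated in the remaining clauses — set y6 = False.
Set y1 = False and propagate.
  then y8 is forced to False.
Try y3 = True.
  then y12 is forced to True.
For the remaining variables, y4 = True, y9 = True, y11 = False, y13 = True works.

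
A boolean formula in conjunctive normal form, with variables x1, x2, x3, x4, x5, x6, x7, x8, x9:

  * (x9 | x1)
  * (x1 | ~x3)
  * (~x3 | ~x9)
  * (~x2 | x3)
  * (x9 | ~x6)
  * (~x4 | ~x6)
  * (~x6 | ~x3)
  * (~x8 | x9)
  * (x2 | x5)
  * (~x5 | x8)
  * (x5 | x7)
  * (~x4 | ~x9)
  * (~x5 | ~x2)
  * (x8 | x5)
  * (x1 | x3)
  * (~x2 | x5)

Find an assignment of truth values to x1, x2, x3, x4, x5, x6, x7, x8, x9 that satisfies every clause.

Pure literal: x1 appears only positively; assign x1 = True.
x4 occurs only negated in the remaining clauses — set x4 = False.
Try x2 = False.
  then x5 is forced to True.
  then x8 is forced to True.
  then x9 is forced to True.
  then x3 is forced to False.
x6, x7 are now unconstrained; take x6 = True, x7 = True.

x1=T  x2=F  x3=F  x4=F  x5=T  x6=T  x7=T  x8=T  x9=T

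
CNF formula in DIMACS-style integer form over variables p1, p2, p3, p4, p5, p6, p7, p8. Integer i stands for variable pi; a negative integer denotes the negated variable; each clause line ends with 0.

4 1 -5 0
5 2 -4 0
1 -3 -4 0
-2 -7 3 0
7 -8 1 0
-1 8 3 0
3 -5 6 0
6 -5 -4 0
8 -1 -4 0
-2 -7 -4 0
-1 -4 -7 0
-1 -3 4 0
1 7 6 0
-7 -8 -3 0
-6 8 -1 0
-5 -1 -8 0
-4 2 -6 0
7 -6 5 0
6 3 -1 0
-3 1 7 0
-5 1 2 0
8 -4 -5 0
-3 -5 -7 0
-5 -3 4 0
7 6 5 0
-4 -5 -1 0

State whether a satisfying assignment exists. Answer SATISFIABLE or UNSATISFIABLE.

SATISFIABLE

Try p1 = False.
The remaining clauses are satisfied by p2 = False, p3 = False, p4 = False, p5 = False, p6 = True, p7 = True, p8 = True.
Every clause has at least one true literal under this assignment.
So p1 = F, p2 = F, p3 = F, p4 = F, p5 = F, p6 = T, p7 = T, p8 = T is a satisfying assignment.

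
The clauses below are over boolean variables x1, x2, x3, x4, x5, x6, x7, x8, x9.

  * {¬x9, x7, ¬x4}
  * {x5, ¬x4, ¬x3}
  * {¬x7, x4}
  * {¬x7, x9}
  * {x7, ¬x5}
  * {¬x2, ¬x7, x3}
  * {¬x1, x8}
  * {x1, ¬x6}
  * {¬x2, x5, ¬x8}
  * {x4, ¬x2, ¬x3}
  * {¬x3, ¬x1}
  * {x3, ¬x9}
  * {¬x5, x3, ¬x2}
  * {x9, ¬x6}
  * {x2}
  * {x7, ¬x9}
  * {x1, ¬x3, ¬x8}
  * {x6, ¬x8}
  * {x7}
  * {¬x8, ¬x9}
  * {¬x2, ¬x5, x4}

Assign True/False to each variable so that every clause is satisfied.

The clause (x2) is unit: x2 must be True.
(x7) is a unit clause, so x7 = True.
Unit propagation: (x4) forces x4 = True.
Unit propagation: (x9) forces x9 = True.
(x3) is a unit clause, so x3 = True.
(x5) is a unit clause, so x5 = True.
Unit propagation: (¬x1) forces x1 = False.
(¬x6) is a unit clause, so x6 = False.
Unit propagation: (¬x8) forces x8 = False.
Every clause has at least one true literal under this assignment.

x1=False, x2=True, x3=True, x4=True, x5=True, x6=False, x7=True, x8=False, x9=True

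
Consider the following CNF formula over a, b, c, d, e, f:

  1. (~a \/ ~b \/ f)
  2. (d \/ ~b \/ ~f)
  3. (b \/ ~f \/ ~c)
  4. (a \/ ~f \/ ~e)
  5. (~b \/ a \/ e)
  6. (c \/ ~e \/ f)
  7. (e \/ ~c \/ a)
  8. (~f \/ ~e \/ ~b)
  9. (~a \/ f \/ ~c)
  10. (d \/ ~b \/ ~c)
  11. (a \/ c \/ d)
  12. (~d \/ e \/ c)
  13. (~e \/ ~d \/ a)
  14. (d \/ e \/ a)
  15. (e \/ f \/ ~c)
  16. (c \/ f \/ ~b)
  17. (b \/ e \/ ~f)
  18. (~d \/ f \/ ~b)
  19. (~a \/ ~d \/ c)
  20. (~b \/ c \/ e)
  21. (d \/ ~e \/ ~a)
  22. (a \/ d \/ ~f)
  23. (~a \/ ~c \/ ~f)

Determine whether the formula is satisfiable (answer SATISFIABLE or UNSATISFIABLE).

Try a = True.
Set b = False and propagate.
The remaining clauses are satisfied by c = False, d = False, e = False, f = False.
Every clause has at least one true literal under this assignment.
So a=True, b=False, c=False, d=False, e=False, f=False is a satisfying assignment.

SATISFIABLE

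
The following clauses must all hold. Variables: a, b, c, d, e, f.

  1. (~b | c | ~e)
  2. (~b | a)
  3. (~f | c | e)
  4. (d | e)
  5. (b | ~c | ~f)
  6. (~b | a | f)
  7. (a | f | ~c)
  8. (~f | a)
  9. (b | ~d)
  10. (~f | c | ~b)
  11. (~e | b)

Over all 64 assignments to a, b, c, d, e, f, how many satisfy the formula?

7

Case analysis on b and f:
  b=T, f=T: remaining (a,c,d,e) ∈ {(T,T,F,T); (T,T,T,F); (T,T,T,T)} — 3.
  b=T, f=F: remaining (a,c,d,e) ∈ {(T,F,T,F); (T,T,F,T); (T,T,T,F); (T,T,T,T)} — 4.
  b=F, f=T: a clause becomes empty — 0.
  b=F, f=F: a clause becomes empty — 0.
Total: 3 + 4 + 0 + 0 = 7.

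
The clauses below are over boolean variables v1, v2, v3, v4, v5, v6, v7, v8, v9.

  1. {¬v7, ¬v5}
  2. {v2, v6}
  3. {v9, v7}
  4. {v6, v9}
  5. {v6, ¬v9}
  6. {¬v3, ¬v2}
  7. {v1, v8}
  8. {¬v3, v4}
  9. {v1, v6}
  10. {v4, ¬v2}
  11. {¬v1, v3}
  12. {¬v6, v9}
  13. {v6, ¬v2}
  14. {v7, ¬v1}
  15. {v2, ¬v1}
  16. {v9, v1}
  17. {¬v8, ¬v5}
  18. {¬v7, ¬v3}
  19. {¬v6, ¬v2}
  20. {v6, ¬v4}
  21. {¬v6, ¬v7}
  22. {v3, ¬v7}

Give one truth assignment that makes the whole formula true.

Pure literal: v5 appears only negated; assign v5 = False.
Set v1 = False and propagate.
  then v8 is forced to True.
  then v6 is forced to True.
  then v9 is forced to True.
  then v2 is forced to False.
  then v7 is forced to False.
Try v3 = True.
  then v4 is forced to True.
Every clause has at least one true literal under this assignment.

v1=0, v2=0, v3=1, v4=1, v5=0, v6=1, v7=0, v8=1, v9=1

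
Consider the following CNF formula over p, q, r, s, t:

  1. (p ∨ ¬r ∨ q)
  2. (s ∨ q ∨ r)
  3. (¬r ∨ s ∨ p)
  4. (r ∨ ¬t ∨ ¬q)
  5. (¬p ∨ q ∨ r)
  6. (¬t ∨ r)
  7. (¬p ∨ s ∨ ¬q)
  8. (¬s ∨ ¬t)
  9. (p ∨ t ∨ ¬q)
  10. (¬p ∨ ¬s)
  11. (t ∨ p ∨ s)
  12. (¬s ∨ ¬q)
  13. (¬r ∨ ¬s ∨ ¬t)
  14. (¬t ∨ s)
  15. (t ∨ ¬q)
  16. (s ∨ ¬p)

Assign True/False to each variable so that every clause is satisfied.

Set p = False and propagate.
The remaining clauses are satisfied by q = False, r = False, s = True, t = False.
Every clause has at least one true literal under this assignment.

p=False, q=False, r=False, s=True, t=False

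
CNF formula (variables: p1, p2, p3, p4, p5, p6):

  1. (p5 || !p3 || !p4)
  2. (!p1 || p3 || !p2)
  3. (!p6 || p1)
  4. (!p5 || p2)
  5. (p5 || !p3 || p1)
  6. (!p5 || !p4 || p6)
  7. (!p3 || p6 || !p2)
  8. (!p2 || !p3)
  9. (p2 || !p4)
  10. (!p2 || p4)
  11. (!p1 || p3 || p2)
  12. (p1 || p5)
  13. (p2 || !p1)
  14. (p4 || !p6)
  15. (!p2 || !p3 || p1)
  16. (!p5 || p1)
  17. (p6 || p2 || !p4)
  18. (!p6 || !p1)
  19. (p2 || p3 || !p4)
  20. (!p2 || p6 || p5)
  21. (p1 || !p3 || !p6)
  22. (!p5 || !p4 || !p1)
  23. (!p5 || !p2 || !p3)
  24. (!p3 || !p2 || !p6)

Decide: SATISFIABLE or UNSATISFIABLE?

p2 = True:
  propagation gives p3=False, p1=False, p6=False, p4=True; an empty clause results — contradiction.
p2 = False:
  propagation gives p5=False, p4=False, p1=True; an empty clause results — contradiction.
Every branch closes, so no satisfying assignment exists.

UNSATISFIABLE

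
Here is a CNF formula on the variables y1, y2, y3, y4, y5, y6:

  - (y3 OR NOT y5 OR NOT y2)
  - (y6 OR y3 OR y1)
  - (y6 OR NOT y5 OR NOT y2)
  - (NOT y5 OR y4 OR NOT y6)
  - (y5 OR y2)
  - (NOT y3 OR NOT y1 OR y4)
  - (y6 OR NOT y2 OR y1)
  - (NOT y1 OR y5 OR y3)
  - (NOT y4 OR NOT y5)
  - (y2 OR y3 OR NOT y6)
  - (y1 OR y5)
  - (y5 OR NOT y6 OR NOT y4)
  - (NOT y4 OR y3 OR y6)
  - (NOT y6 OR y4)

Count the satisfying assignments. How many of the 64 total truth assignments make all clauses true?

3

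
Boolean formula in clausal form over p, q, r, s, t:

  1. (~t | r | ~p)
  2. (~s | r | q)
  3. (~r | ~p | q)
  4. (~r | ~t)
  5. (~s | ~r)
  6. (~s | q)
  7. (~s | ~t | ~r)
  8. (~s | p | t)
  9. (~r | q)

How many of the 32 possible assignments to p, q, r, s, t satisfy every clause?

Case analysis on r and s:
  r=1, s=1: a clause becomes empty — 0.
  r=1, s=0: remaining (p,q,t) ∈ {(0,1,0); (1,1,0)} — 2.
  r=0, s=1: remaining (p,q,t) ∈ {(0,1,1); (1,1,0)} — 2.
  r=0, s=0: q free; 3 ways for (p,t) × 2^1 = 6.
Total: 0 + 2 + 2 + 6 = 10.

10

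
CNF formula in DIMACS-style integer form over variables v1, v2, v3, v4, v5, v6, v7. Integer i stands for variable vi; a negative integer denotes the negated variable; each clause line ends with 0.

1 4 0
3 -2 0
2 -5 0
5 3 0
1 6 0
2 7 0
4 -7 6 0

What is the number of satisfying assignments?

22

Split on v2, then v1.
  v2=T, v1=T: v5 free; 7 ways for (v3,v4,v6,v7) × 2^1 = 14.
  v2=T, v1=F: remaining (v3,v4,v5,v6,v7) ∈ {(T,T,F,T,F); (T,T,F,T,T); (T,T,T,T,F); (T,T,T,T,T)} — 4.
  v2=F, v1=T: remaining (v3,v4,v5,v6,v7) ∈ {(T,F,F,T,T); (T,T,F,F,T); (T,T,F,T,T)} — 3.
  v2=F, v1=F: remaining (v3,v4,v5,v6,v7) ∈ {(T,T,F,T,T)} — 1.
Total: 14 + 4 + 3 + 1 = 22.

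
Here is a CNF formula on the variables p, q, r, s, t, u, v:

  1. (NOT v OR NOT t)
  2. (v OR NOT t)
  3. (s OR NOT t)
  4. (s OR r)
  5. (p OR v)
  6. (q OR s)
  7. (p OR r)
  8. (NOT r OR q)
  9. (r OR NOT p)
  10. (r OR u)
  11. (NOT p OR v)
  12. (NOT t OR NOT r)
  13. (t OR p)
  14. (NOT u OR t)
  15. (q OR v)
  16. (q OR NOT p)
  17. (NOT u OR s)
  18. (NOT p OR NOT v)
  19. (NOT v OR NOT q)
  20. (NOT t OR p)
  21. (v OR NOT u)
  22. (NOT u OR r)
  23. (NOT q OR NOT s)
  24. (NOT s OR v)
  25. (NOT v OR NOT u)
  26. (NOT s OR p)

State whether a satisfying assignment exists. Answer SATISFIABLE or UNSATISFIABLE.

v = True:
  propagation gives t=False, p=True; an empty clause results — contradiction.
v = False:
  propagation gives t=False, p=True; an empty clause results — contradiction.
Every branch closes, so no satisfying assignment exists.

UNSATISFIABLE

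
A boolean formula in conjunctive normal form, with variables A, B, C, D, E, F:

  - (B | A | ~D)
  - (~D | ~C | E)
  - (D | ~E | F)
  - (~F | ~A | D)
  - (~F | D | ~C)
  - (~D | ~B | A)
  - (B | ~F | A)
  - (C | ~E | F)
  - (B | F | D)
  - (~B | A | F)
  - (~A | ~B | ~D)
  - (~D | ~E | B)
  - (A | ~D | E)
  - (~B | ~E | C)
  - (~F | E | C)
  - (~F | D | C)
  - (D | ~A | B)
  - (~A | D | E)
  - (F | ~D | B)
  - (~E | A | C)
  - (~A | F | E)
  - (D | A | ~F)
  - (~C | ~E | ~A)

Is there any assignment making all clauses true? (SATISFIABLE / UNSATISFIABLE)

UNSATISFIABLE

D = True:
  A = True:
    propagation gives B=False, E=False, C=False, F=False; an empty clause results — contradiction.
  A = False:
    propagation gives B=True; an empty clause results — contradiction.
D = False:
  F = True:
    propagation gives A=False; an empty clause results — contradiction.
  F = False:
    propagation gives E=False, B=True, A=True; an empty clause results — contradiction.
Every branch closes, so no satisfying assignment exists.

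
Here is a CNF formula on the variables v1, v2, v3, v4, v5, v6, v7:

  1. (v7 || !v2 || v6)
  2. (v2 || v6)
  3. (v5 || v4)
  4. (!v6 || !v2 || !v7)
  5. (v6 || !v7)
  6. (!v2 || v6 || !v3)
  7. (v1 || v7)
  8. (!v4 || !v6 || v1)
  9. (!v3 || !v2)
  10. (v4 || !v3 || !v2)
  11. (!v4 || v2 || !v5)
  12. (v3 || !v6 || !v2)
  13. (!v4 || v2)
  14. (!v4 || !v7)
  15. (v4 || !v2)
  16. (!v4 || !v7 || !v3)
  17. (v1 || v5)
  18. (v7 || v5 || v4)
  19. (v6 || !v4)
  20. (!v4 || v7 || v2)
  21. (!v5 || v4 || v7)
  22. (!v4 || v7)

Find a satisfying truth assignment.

v1=False  v2=False  v3=True  v4=False  v5=True  v6=True  v7=True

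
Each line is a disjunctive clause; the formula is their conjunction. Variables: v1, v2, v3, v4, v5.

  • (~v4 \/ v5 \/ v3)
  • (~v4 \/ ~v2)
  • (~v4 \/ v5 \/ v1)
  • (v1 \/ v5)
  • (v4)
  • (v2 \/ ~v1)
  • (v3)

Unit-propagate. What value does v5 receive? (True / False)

(v4) is a unit clause: v4 = True.
From (~v4 \/ ~v2) and v4 = True: v2 = False.
From (v2 \/ ~v1) and v2 = False: v1 = False.
From (v5 \/ v1 \/ ~v4) and v1 = False, v4 = True: v5 = True.

True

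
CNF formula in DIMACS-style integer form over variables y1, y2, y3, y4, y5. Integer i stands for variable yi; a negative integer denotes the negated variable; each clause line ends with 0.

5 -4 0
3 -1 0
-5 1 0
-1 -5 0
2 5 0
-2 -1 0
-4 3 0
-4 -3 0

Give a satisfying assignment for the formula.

y1=False, y2=True, y3=True, y4=False, y5=False

Check each clause:
  1. (¬y4 ∨ y5) — ¬y4 is true.
  2. (¬y1 ∨ y3) — y3 is true.
  3. (¬y5 ∨ y1) — ¬y5 is true.
  4. (¬y1 ∨ ¬y5) — ¬y5 is true.
  5. (y5 ∨ y2) — y2 is true.
  6. (¬y1 ∨ ¬y2) — ¬y1 is true.
  7. (y3 ∨ ¬y4) — y3 is true.
  8. (¬y4 ∨ ¬y3) — ¬y4 is true.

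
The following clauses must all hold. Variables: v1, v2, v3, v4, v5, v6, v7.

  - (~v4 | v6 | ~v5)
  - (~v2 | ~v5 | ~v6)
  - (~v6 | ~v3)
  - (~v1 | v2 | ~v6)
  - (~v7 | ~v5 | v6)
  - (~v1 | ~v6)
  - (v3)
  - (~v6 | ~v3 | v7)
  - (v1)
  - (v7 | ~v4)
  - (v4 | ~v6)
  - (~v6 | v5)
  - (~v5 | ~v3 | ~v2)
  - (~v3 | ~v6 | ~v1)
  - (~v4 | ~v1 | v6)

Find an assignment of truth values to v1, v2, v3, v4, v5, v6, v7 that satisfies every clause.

Unit propagation: (v3) forces v3 = True.
Unit propagation: (~v6) forces v6 = False.
The clause (v1) is unit: v1 must be True.
(~v4) is a unit clause, so v4 = False.
Pure literal: v2 appears only negated; assign v2 = False.
Pure literal: v5 appears only negated; assign v5 = False.
v7 is now unconstrained; take v7 = True.

v1 = 1, v2 = 0, v3 = 1, v4 = 0, v5 = 0, v6 = 0, v7 = 1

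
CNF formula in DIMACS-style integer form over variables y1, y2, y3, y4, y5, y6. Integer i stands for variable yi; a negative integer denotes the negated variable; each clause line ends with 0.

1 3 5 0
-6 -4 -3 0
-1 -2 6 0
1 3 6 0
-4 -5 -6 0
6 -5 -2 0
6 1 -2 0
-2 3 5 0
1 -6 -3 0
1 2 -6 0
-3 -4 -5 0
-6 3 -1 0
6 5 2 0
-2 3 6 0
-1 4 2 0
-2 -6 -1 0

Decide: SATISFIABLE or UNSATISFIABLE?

SATISFIABLE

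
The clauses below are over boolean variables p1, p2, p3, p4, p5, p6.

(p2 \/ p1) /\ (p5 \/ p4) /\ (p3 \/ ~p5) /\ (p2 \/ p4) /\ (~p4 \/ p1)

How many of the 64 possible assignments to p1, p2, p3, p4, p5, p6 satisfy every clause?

Split on p4, then p1.
  p4=T, p1=T: p2, p6 free; 3 ways for (p3,p5) × 2^2 = 12.
  p4=T, p1=F: a clause becomes empty — 0.
  p4=F, p1=T: remaining (p2,p3,p5,p6) ∈ {(T,T,T,F); (T,T,T,T)} — 2.
  p4=F, p1=F: remaining (p2,p3,p5,p6) ∈ {(T,T,T,F); (T,T,T,T)} — 2.
Total: 12 + 0 + 2 + 2 = 16.

16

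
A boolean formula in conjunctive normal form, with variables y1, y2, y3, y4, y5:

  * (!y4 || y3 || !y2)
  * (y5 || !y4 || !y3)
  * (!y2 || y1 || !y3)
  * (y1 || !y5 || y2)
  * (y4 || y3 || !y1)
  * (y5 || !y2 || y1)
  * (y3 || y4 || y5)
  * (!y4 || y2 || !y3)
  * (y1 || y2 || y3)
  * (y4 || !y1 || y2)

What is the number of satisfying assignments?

7

Split on y2, then y3.
  y2=1, y3=1: remaining (y1,y4,y5) ∈ {(1,0,0); (1,0,1); (1,1,1)} — 3.
  y2=1, y3=0: remaining (y1,y4,y5) ∈ {(0,0,1)} — 1.
  y2=0, y3=1: remaining (y1,y4,y5) ∈ {(0,0,0)} — 1.
  y2=0, y3=0: remaining (y1,y4,y5) ∈ {(1,1,0); (1,1,1)} — 2.
Total: 3 + 1 + 1 + 2 = 7.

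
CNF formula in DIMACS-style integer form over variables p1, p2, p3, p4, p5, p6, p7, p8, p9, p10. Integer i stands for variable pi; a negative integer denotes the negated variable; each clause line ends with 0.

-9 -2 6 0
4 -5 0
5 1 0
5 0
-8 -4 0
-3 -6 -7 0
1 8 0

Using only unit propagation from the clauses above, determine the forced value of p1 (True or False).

(p5) is a unit clause: p5 = True.
From (~p5 \/ p4) and p5 = True: p4 = True.
(~p4 \/ ~p8) with p4 = True leaves only ~p8, so p8 = False.
(p8 \/ p1) with p8 = False leaves only p1, so p1 = True.

True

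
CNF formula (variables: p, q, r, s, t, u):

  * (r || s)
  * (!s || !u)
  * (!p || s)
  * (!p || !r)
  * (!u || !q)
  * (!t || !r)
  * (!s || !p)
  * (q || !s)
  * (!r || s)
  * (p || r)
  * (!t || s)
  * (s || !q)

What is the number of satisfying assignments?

1

The models are:
  p=F q=T r=T s=T t=F u=F
That's 1 in total.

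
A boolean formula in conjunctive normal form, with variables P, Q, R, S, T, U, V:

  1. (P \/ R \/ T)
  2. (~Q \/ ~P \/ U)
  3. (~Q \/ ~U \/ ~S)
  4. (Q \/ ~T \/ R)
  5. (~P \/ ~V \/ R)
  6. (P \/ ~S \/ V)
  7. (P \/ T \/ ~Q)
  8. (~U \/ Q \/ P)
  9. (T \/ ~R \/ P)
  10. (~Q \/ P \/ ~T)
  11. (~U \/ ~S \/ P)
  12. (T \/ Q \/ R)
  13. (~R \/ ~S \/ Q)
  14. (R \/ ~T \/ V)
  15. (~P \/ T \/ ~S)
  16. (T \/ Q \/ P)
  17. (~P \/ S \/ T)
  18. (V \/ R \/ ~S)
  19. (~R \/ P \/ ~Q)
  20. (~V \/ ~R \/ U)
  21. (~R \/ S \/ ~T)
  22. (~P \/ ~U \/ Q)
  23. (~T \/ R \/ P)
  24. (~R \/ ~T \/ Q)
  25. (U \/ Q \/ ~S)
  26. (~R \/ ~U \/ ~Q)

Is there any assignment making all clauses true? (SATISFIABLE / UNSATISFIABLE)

UNSATISFIABLE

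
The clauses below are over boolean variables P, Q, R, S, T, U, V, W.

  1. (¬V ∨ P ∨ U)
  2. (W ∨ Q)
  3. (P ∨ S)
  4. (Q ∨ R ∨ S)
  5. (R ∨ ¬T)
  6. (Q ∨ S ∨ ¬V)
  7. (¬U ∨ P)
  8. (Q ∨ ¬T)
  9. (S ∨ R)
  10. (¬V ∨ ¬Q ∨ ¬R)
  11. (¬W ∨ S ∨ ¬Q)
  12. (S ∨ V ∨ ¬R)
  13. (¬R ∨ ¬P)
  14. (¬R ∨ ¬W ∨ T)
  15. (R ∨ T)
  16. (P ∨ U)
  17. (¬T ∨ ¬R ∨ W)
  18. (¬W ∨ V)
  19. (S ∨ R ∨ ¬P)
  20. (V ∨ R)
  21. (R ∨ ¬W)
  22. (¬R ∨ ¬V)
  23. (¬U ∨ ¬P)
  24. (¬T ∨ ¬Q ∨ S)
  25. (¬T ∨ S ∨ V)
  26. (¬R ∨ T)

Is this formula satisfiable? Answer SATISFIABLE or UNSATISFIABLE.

UNSATISFIABLE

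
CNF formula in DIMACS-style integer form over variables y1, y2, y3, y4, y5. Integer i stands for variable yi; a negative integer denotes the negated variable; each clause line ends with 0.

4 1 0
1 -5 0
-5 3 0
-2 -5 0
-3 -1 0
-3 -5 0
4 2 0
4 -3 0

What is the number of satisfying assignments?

Satisfying assignments:
  y1=0 y2=0 y3=0 y4=1 y5=0
  y1=0 y2=0 y3=1 y4=1 y5=0
  y1=0 y2=1 y3=0 y4=1 y5=0
  y1=0 y2=1 y3=1 y4=1 y5=0
  y1=1 y2=0 y3=0 y4=1 y5=0
  y1=1 y2=1 y3=0 y4=0 y5=0
  y1=1 y2=1 y3=0 y4=1 y5=0
That's 7 in total.

7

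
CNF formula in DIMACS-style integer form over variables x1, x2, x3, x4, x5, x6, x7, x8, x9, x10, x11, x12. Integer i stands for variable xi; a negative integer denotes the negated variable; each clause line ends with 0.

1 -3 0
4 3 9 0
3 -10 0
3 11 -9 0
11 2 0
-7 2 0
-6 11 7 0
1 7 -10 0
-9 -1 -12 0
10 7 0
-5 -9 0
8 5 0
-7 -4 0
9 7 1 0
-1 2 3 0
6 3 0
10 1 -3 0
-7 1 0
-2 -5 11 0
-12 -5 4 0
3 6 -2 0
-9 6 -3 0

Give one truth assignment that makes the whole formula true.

x8 occurs only positively in the remaining clauses — set x8 = True.
Pure literal: x11 appears only positively; assign x11 = True.
Set x1 = True and propagate.
The remaining clauses are satisfied by x2 = True, x3 = True, x4 = True, x5 = False, x6 = False, x7 = False, x9 = False, x10 = True, x12 = False.
Every clause has at least one true literal under this assignment.

x1=T  x2=T  x3=T  x4=T  x5=F  x6=F  x7=F  x8=T  x9=F  x10=T  x11=T  x12=F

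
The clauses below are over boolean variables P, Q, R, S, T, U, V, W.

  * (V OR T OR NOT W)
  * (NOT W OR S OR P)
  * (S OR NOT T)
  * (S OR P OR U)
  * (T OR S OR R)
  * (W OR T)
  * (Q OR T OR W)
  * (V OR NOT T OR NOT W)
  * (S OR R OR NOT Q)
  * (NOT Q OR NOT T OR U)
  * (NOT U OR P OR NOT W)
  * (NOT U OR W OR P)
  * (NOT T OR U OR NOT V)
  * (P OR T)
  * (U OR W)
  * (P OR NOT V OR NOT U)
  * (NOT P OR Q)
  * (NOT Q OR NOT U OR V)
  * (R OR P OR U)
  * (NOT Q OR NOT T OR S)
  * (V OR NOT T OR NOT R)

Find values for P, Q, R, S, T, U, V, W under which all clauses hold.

P = T  Q = T  R = T  S = T  T = T  U = T  V = T  W = F

Pure literal: S appears only positively; assign S = True.
Branch on P: take P = True.
  then Q is forced to True.
Set R = True and propagate.
The remaining clauses are satisfied by T = True, U = True, V = True, W = False.
Every clause has at least one true literal under this assignment.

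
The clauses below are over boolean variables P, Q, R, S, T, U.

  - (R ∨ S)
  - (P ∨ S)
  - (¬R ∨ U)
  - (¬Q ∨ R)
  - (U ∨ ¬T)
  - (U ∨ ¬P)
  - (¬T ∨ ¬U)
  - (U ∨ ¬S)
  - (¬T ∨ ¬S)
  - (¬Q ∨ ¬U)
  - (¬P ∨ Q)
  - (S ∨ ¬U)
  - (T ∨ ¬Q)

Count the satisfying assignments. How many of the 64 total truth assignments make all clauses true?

The models are:
  P=F Q=F R=F S=T T=F U=T
  P=F Q=F R=T S=T T=F U=T
Count: 2.

2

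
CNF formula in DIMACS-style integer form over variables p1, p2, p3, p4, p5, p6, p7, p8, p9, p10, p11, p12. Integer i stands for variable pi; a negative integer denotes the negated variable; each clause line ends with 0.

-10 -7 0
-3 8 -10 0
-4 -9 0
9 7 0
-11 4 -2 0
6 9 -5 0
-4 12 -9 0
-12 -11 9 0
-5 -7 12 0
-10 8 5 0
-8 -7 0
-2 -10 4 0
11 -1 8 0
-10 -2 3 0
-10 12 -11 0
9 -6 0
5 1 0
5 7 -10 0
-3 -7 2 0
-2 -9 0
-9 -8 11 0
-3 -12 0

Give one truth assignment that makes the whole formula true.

Try p1 = True.
Set p2 = False and propagate.
Branch on p3: take p3 = False.
The remaining clauses are satisfied by p4 = False, p5 = True, p6 = False, p7 = False, p8 = True, p9 = True, p10 = True, p11 = True, p12 = True.
Every clause has at least one true literal under this assignment.

p1=True, p2=False, p3=False, p4=False, p5=True, p6=False, p7=False, p8=True, p9=True, p10=True, p11=True, p12=True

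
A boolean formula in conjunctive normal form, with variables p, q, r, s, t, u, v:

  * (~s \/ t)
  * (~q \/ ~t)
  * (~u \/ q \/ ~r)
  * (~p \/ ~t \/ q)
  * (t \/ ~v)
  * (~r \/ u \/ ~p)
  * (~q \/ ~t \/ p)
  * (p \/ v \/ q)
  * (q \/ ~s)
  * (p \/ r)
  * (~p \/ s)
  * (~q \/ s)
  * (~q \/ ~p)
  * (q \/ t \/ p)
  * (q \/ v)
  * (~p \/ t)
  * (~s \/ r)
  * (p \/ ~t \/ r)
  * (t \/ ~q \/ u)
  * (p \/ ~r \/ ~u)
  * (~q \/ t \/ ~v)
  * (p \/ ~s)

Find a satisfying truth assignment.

Set p = False and propagate.
  then r is forced to True.
  then u is forced to False.
  then s is forced to False.
  then q is forced to False.
  then v is forced to True.
  then t is forced to True.
Check each clause:
  1. (~s \/ t) — ~s is true.
  2. (~t \/ ~q) — ~q is true.
  3. (~r \/ ~u \/ q) — ~u is true.
  4. (~p \/ ~t \/ q) — ~p is true.
  5. (~v \/ t) — t is true.
  6. (u \/ ~p \/ ~r) — ~p is true.
  7. (~t \/ p \/ ~q) — ~q is true.
  8. (q \/ p \/ v) — v is true.
  9. (q \/ ~s) — ~s is true.
  10. (r \/ p) — r is true.
  11. (s \/ ~p) — ~p is true.
  12. (~q \/ s) — ~q is true.
  13. (~q \/ ~p) — ~p is true.
  14. (q \/ p \/ t) — t is true.
  15. (q \/ v) — v is true.
  16. (~p \/ t) — t is true.
  17. (r \/ ~s) — r is true.
  18. (p \/ r \/ ~t) — r is true.
  19. (~q \/ t \/ u) — t is true.
  20. (p \/ ~u \/ ~r) — ~u is true.
  21. (~v \/ ~q \/ t) — t is true.
  22. (~s \/ p) — ~s is true.

p=False  q=False  r=True  s=False  t=True  u=False  v=True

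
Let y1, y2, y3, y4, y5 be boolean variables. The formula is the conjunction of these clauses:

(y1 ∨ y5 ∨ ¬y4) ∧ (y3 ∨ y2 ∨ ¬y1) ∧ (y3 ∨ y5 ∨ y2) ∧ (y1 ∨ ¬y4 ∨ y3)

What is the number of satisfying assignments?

21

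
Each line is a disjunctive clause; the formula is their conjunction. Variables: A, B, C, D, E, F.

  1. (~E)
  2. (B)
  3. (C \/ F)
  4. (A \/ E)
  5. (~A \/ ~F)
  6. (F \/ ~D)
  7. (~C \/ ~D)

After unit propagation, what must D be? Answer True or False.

(~E) is a unit clause: E = False.
Unit clause (B) sets B = True.
From (E \/ A) and E = False: A = True.
In (~F \/ ~A), ~A is now false; ~F must hold, so F = False.
In (F \/ C), F is now false; C must hold, so C = True.
(~D \/ F) with F = False leaves only ~D, so D = False.

False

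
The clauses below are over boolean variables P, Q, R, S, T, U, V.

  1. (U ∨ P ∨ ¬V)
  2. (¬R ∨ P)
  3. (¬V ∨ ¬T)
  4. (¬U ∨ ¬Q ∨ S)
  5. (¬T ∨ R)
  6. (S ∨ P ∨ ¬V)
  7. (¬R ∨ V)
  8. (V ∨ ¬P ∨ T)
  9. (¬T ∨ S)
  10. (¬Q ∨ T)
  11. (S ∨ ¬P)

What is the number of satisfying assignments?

9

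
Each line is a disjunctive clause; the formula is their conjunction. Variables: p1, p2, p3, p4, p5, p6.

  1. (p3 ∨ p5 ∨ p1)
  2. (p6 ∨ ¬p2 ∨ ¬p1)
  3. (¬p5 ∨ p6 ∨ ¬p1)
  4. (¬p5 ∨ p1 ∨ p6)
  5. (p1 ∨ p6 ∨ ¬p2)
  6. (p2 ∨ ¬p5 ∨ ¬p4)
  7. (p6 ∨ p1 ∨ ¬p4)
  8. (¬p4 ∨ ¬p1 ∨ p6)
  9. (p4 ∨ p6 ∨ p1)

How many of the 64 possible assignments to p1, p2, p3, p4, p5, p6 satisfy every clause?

26

Split on p1, then p6.
  p1=1, p6=1: p3 free; 7 ways for (p2,p4,p5) × 2^1 = 14.
  p1=1, p6=0: remaining (p2,p3,p4,p5) ∈ {(0,0,0,0); (0,1,0,0)} — 2.
  p1=0, p6=1: 10 of the 16 assignments to (p2,p3,p4,p5) work.
  p1=0, p6=0: a clause becomes empty — 0.
Total: 14 + 2 + 10 + 0 = 26.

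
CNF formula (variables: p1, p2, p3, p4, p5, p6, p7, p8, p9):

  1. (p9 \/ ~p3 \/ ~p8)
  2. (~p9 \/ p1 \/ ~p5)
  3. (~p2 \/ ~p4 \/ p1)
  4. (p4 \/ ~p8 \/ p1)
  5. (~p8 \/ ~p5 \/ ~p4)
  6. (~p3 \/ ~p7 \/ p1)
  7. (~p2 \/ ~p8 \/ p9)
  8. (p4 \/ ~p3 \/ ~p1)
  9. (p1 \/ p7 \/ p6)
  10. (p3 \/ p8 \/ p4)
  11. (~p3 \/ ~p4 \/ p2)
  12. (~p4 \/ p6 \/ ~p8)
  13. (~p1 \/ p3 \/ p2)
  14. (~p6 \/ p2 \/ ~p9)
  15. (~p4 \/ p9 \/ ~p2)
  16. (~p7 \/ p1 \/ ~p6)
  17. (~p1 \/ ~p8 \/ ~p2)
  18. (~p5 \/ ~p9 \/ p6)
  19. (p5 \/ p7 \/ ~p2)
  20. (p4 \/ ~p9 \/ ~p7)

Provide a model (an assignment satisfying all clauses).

Set p1 = False and propagate.
The remaining clauses are satisfied by p2 = False, p3 = True, p4 = False, p5 = False, p6 = True, p7 = False, p8 = False, p9 = False.

p1=F, p2=F, p3=T, p4=F, p5=F, p6=T, p7=F, p8=F, p9=F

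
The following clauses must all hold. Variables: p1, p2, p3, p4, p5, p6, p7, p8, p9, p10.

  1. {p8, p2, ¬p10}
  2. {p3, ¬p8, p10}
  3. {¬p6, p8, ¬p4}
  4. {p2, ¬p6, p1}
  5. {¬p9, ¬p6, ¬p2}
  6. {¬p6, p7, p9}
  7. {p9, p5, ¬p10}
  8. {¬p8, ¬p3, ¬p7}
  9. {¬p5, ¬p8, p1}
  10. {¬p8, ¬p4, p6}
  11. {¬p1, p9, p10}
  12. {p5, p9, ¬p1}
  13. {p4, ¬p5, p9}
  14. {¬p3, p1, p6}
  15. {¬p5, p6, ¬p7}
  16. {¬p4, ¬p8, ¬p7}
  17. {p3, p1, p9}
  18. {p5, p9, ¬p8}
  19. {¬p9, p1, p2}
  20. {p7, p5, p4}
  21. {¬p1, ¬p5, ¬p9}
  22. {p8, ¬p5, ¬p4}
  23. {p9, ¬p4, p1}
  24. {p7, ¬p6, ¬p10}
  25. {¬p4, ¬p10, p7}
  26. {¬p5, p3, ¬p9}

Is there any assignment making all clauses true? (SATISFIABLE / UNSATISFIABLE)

Set p1 = True and propagate.
Branch on p2: take p2 = True.
The remaining clauses are satisfied by p3 = False, p4 = True, p5 = False, p6 = False, p7 = True, p8 = False, p9 = True, p10 = False.
Every clause has at least one true literal under this assignment.
So p1 = True, p2 = True, p3 = False, p4 = True, p5 = False, p6 = False, p7 = True, p8 = False, p9 = True, p10 = False is a satisfying assignment.

SATISFIABLE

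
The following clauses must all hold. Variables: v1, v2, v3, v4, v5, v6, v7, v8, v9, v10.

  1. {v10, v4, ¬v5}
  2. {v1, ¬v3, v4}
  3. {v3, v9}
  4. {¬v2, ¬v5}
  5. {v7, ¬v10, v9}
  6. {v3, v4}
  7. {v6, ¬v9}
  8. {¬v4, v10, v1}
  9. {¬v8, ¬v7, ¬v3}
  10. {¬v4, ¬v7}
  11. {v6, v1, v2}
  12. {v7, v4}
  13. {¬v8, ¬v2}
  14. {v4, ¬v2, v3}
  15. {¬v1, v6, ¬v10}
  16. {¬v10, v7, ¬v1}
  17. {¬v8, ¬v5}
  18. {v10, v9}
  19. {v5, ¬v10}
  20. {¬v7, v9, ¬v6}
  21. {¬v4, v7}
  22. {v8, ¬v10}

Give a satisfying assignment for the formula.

v1=1, v2=0, v3=1, v4=0, v5=0, v6=1, v7=1, v8=0, v9=1, v10=0

Try v1 = True.
Try v2 = False.
The remaining clauses are satisfied by v3 = True, v4 = False, v5 = False, v6 = True, v7 = True, v8 = False, v9 = True, v10 = False.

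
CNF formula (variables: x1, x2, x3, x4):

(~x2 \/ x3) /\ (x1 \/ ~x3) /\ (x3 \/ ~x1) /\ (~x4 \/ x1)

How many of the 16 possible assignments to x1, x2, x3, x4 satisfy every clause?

5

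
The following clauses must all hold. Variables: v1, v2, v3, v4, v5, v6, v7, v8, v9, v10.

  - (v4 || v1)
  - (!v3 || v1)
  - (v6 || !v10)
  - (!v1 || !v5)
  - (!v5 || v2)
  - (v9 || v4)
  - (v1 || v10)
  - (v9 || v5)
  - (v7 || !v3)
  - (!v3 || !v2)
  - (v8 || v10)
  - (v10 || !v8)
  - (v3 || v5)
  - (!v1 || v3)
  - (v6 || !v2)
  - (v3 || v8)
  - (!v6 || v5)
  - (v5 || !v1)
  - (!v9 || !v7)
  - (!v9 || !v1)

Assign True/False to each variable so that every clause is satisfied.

v1 = False, v2 = True, v3 = False, v4 = True, v5 = True, v6 = True, v7 = False, v8 = True, v9 = False, v10 = True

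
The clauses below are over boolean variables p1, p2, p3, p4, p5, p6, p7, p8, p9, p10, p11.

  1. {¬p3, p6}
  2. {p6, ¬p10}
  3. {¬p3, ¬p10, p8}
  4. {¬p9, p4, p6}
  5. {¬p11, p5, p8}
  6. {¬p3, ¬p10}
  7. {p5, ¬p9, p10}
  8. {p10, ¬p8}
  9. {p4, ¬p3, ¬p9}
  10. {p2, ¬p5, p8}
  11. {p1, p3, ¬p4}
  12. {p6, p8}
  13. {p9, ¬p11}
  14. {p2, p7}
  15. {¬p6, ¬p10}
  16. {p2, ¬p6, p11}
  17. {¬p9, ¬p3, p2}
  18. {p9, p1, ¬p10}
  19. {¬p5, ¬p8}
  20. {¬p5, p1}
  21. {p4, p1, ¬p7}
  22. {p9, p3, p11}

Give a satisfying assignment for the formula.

p1 = True, p2 = True, p3 = True, p4 = False, p5 = True, p6 = True, p7 = True, p8 = False, p9 = False, p10 = False, p11 = False

p1 occurs only positively in the remaining clauses — set p1 = True.
p2 occurs only positively in the remaining clauses — set p2 = True.
Branch on p3: take p3 = True.
  then p6 is forced to True.
  then p10 is forced to False.
  then p8 is forced to False.
For the remaining variables, p4 = False, p5 = True, p7 = True, p9 = False, p11 = False works.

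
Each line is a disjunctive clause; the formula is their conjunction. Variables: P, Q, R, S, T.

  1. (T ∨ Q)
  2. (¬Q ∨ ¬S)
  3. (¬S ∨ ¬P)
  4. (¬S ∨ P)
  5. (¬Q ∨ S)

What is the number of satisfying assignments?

Satisfying assignments:
  P=0 Q=0 R=0 S=0 T=1
  P=0 Q=0 R=1 S=0 T=1
  P=1 Q=0 R=0 S=0 T=1
  P=1 Q=0 R=1 S=0 T=1
That's 4 in total.

4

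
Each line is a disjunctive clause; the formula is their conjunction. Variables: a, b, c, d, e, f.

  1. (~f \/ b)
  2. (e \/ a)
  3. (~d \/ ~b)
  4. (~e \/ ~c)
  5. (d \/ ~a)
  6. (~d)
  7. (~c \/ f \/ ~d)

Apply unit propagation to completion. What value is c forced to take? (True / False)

(~d) is a unit clause: d = False.
(~a \/ d) with d = False leaves only ~a, so a = False.
(a \/ e) with a = False leaves only e, so e = True.
(~e \/ ~c): since e = True, the clause reduces to (~c). c = False.

False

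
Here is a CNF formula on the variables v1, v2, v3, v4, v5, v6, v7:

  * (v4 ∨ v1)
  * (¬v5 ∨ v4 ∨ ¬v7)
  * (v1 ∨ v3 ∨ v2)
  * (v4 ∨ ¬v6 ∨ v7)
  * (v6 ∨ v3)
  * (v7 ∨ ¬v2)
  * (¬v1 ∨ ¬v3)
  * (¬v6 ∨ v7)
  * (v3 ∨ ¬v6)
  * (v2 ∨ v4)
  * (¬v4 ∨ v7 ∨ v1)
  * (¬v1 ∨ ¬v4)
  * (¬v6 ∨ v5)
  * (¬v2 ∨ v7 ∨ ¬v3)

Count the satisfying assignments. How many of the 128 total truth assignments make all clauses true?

6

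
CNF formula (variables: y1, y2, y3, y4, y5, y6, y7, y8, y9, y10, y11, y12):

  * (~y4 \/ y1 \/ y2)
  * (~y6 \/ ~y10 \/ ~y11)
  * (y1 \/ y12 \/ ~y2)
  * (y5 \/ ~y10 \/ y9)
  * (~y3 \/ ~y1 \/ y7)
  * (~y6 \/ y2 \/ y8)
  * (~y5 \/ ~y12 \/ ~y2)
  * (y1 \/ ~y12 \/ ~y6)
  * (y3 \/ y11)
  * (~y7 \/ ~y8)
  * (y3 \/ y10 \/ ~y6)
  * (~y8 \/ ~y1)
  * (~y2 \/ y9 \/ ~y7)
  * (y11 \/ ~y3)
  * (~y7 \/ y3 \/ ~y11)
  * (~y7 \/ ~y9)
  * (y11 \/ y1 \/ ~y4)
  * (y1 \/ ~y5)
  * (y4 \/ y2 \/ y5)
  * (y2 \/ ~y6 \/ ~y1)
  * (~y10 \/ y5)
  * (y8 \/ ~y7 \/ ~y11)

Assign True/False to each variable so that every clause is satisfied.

y1 = T, y2 = F, y3 = F, y4 = F, y5 = T, y6 = F, y7 = F, y8 = F, y9 = T, y10 = T, y11 = T, y12 = F

y6 occurs only negated in the remaining clauses — set y6 = False.
Set y1 = True and propagate.
  then y8 is forced to False.
Branch on y2: take y2 = False.
Try y3 = False.
  then y11 is forced to True.
  then y7 is forced to False.
The remaining clauses are satisfied by y4 = False, y5 = True, y9 = True, y10 = True, y12 = False.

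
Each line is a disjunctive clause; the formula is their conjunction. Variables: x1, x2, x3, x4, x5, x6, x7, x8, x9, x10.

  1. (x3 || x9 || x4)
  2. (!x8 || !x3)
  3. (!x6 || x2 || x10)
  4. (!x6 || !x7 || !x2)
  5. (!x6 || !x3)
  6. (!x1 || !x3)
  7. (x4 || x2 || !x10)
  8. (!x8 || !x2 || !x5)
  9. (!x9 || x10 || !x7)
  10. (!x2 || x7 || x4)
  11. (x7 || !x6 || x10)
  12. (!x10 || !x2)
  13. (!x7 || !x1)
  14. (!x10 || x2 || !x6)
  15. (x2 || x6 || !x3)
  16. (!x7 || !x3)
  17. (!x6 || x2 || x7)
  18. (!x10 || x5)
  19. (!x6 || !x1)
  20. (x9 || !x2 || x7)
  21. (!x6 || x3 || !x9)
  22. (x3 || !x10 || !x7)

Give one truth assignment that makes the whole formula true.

x1=False, x2=False, x3=False, x4=True, x5=True, x6=False, x7=True, x8=True, x9=False, x10=False

Pure literal: x1 appears only negated; assign x1 = False.
x4 occurs only positively in the remaining clauses — set x4 = True.
Branch on x2: take x2 = False.
Set x3 = False and propagate.
For the remaining variables, x5 = True, x6 = False, x7 = True, x8 = True, x9 = False, x10 = False works.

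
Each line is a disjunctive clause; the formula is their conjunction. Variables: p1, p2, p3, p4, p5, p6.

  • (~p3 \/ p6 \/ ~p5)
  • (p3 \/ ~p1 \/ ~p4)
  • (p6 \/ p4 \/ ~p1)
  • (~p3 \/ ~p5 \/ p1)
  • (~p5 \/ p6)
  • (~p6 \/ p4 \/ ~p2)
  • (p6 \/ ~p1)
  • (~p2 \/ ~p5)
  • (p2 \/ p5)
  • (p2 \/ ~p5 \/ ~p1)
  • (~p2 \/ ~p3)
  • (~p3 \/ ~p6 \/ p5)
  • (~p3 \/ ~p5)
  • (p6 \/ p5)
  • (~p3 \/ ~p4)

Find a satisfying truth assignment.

Set p1 = False and propagate.
Branch on p2: take p2 = False.
  then p5 is forced to True.
  then p3 is forced to False.
  then p6 is forced to True.
p4 is now unconstrained; take p4 = True.
Check each clause:
  1. (~p5 \/ ~p3 \/ p6) — ~p3 is true.
  2. (~p1 \/ p3 \/ ~p4) — ~p1 is true.
  3. (~p1 \/ p4 \/ p6) — p4 is true.
  4. (~p5 \/ ~p3 \/ p1) — ~p3 is true.
  5. (p6 \/ ~p5) — p6 is true.
  6. (~p6 \/ ~p2 \/ p4) — p4 is true.
  7. (p6 \/ ~p1) — ~p1 is true.
  8. (~p2 \/ ~p5) — ~p2 is true.
  9. (p2 \/ p5) — p5 is true.
  10. (~p1 \/ ~p5 \/ p2) — ~p1 is true.
  11. (~p3 \/ ~p2) — ~p3 is true.
  12. (p5 \/ ~p3 \/ ~p6) — p5 is true.
  13. (~p5 \/ ~p3) — ~p3 is true.
  14. (p5 \/ p6) — p5 is true.
  15. (~p4 \/ ~p3) — ~p3 is true.

p1 = 0, p2 = 0, p3 = 0, p4 = 1, p5 = 1, p6 = 1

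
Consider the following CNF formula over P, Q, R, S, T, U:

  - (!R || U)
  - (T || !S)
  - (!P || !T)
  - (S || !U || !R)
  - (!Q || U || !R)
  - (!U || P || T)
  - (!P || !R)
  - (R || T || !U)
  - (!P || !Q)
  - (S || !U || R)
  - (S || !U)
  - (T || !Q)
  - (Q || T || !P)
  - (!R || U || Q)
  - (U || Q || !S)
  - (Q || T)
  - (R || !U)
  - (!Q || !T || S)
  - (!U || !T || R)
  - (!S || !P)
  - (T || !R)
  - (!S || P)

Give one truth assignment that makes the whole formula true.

P=False, Q=False, R=False, S=False, T=True, U=False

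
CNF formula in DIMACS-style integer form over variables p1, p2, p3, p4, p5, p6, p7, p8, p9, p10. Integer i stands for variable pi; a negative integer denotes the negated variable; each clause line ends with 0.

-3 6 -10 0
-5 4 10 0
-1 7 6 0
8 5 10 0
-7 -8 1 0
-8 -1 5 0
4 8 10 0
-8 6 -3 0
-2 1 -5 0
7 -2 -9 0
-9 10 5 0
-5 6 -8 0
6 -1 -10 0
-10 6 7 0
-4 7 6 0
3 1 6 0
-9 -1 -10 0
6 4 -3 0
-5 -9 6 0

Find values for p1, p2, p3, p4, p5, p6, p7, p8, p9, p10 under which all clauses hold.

p1=0, p2=1, p3=1, p4=1, p5=0, p6=1, p7=0, p8=1, p9=0, p10=0

Check each clause:
  1. (~p10 \/ p6 \/ ~p3) — ~p10 is true.
  2. (p4 \/ ~p5 \/ p10) — ~p5 is true.
  3. (p6 \/ p7 \/ ~p1) — p6 is true.
  4. (p8 \/ p10 \/ p5) — p8 is true.
  5. (~p8 \/ p1 \/ ~p7) — ~p7 is true.
  6. (~p1 \/ ~p8 \/ p5) — ~p1 is true.
  7. (p10 \/ p8 \/ p4) — p8 is true.
  8. (~p8 \/ p6 \/ ~p3) — p6 is true.
  9. (p1 \/ ~p2 \/ ~p5) — ~p5 is true.
  10. (~p2 \/ p7 \/ ~p9) — ~p9 is true.
  11. (~p9 \/ p5 \/ p10) — ~p9 is true.
  12. (~p8 \/ ~p5 \/ p6) — ~p5 is true.
  13. (~p1 \/ ~p10 \/ p6) — p6 is true.
  14. (~p10 \/ p6 \/ p7) — ~p10 is true.
  15. (p6 \/ ~p4 \/ p7) — p6 is true.
  16. (p1 \/ p3 \/ p6) — p3 is true.
  17. (~p10 \/ ~p1 \/ ~p9) — ~p10 is true.
  18. (p6 \/ p4 \/ ~p3) — p4 is true.
  19. (~p9 \/ p6 \/ ~p5) — ~p5 is true.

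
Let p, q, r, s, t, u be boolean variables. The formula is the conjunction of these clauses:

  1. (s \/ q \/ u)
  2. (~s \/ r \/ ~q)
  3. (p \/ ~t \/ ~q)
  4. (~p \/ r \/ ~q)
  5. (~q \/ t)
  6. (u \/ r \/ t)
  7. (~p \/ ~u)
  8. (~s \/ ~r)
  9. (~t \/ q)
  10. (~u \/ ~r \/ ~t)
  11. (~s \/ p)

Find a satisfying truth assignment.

p=False, q=False, r=False, s=False, t=False, u=True

Check each clause:
  1. (q \/ s \/ u) — u is true.
  2. (r \/ ~s \/ ~q) — ~s is true.
  3. (p \/ ~t \/ ~q) — ~t is true.
  4. (~q \/ ~p \/ r) — ~p is true.
  5. (t \/ ~q) — ~q is true.
  6. (t \/ u \/ r) — u is true.
  7. (~u \/ ~p) — ~p is true.
  8. (~s \/ ~r) — ~s is true.
  9. (q \/ ~t) — ~t is true.
  10. (~u \/ ~r \/ ~t) — ~t is true.
  11. (~s \/ p) — ~s is true.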